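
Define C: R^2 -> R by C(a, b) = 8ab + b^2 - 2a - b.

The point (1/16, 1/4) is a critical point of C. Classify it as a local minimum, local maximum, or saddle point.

saddle point

The Hessian of C is constant: H = [[0, 8], [8, 2]].
det(H) = 0·2 − 8² = -64.
Since det(H) < 0, H is indefinite and the critical point is a saddle point.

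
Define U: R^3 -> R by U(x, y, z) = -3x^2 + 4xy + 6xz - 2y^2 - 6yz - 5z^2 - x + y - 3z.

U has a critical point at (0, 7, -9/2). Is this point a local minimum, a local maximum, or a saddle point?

The Hessian is constant: H = [[-6, 4, 6], [4, -4, -6], [6, -6, -10]].
Leading principal minors: Δ₁ = -6, Δ₂ = 8, Δ₃ = -8.
The minors alternate sign starting negative (−, +, −), so H is negative definite: a local maximum.

local maximum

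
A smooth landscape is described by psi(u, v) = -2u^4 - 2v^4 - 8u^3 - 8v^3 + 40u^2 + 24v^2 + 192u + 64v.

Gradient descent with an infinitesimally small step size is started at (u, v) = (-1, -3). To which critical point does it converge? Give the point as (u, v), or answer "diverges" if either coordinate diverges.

(-2, -1)

psi is separable, so gradient descent decouples: u follows -∂psi/∂u, v follows -∂psi/∂v.
∂psi/∂u = -8(u - 3)(u + 2)(u + 4); at u=-1 this is 96, so u decreases.
∂psi/∂v = -8(v - 2)(v + 1)(v + 4); at v=-3 this is -80, so v increases.
u converges to its nearest critical value -2 (a local min of the u-part); v converges to -1. The iterate converges to (-2, -1).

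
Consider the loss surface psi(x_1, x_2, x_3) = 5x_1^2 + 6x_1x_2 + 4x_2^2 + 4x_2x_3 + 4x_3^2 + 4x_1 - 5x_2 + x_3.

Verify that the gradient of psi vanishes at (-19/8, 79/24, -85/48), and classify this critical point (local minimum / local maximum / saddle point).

local minimum

∇psi = (10x_1 + 6x_2 + 4, 6x_1 + 8x_2 + 4x_3 - 5, 4x_2 + 8x_3 + 1); substituting (-19/8, 79/24, -85/48) gives ∇psi = (0, 0, 0), so (-19/8, 79/24, -85/48) is indeed a critical point.
The Hessian is constant: H = [[10, 6, 0], [6, 8, 4], [0, 4, 8]].
Leading principal minors: Δ₁ = 10, Δ₂ = 44, Δ₃ = 192.
All leading minors are positive, so H is positive definite: a local minimum.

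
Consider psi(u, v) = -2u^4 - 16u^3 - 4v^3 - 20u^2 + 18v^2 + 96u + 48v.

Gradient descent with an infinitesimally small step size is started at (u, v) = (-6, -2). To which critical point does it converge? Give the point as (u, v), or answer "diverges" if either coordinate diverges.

diverges

psi is separable, so gradient descent decouples: u follows -∂psi/∂u, v follows -∂psi/∂v.
∂psi/∂u = -8(u - 1)(u + 3)(u + 4); at u=-6 this is 336, so u decreases.
∂psi/∂v = -12(v - 4)(v + 1); at v=-2 this is -72, so v increases.
The u-coordinate has no critical point in that direction and runs off to infinity.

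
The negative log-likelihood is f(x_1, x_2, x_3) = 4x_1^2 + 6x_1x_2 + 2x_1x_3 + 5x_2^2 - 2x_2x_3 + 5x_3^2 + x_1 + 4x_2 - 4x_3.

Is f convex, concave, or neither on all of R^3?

f is quadratic, so its Hessian is the constant matrix H = [[8, 6, 2], [6, 10, -2], [2, -2, 10]].
Leading principal minors: 8, 44, 320.
All positive ⇒ H ≻ 0 ⇒ convex.

convex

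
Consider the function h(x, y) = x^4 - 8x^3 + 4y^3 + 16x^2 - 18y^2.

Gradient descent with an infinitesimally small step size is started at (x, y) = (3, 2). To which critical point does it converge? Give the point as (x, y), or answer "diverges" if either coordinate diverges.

(4, 3)

h is separable, so gradient descent decouples: x follows -∂h/∂x, y follows -∂h/∂y.
∂h/∂x = 4x(x - 4)(x - 2); at x=3 this is -12, so x increases.
∂h/∂y = 12y(y - 3); at y=2 this is -24, so y increases.
x converges to its nearest critical value 4 (a local min of the x-part); y converges to 3. The iterate converges to (4, 3).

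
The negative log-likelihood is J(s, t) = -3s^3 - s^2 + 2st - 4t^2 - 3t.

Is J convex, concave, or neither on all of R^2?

The term -3s^3 is cubic, so the Hessian is not constant.
∂²J/∂s² = -18s - 2, which takes both signs as s varies (negative for sufficiently large s). A diagonal entry of the Hessian changing sign means the Hessian is neither positive- nor negative-semidefinite on all of R^2.

neither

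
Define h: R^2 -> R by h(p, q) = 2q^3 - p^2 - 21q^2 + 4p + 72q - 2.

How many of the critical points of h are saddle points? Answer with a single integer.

h separates as a function of p plus a function of q, so ∇h=0 decouples.
∂h/∂p = -2(p - 2) = 0 at p ∈ {2}; ∂h/∂q = 6(q - 4)(q - 3) = 0 at q ∈ {3, 4}.
The Hessian is diagonal: diag(h_pp, h_qq). Second derivatives: h_pp(2)=-2; h_qq(3)=-6, h_qq(4)=6.
Saddle points occur where the two diagonal entries have opposite signs: (2, 4). Count: 1.

1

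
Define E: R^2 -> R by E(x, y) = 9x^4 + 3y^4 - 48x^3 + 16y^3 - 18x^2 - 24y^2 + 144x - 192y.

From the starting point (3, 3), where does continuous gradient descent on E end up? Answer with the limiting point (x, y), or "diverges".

(4, 2)

E is separable, so gradient descent decouples: x follows -∂E/∂x, y follows -∂E/∂y.
∂E/∂x = 36(x - 4)(x - 1)(x + 1); at x=3 this is -288, so x increases.
∂E/∂y = 12(y - 2)(y + 2)(y + 4); at y=3 this is 420, so y decreases.
x converges to its nearest critical value 4 (a local min of the x-part); y converges to 2. The iterate converges to (4, 2).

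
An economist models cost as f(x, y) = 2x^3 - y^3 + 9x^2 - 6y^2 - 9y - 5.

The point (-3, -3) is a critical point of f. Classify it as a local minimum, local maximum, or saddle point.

The mixed partial ∂²f/∂x∂y is 0, so the Hessian at any point is diag(f_xx, f_yy) = diag(6(2x + 3), -6(y + 2)).
At (-3, -3): H = diag(-18, 6).
The eigenvalues have opposite signs, so H is indefinite: a saddle point.

saddle point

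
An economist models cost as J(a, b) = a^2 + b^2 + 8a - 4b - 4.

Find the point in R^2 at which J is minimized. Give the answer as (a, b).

J(a,b) separates as P(a) + Q(b) − 4, so its minimum is min P + min Q − 4.
P'(a) = 2a + 8 vanishes at a ∈ {-4}; Q'(b) = 2b - 4 vanishes at b ∈ {2}.
Local minima of P (where P''>0): P(-4)=-16. Local minima of Q: Q(2)=-4.
So the global minimum of J is P(-4) + Q(2) − 4 = -16 − 4 − 4 = -24, attained at (-4, 2).

(-4, 2)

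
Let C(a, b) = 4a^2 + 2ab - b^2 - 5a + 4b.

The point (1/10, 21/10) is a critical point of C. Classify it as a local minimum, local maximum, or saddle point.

The Hessian of C is constant: H = [[8, 2], [2, -2]].
det(H) = 8·(-2) − 2² = -20.
Since det(H) < 0, H is indefinite and the critical point is a saddle point.

saddle point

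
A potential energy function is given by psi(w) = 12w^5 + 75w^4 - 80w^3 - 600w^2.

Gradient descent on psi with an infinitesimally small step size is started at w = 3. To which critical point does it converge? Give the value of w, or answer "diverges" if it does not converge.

2

psi'(w) = 60w(w - 2)(w + 2)(w + 5), so psi'(3) = 7200.
Gradient descent moves in the -psi' direction, i.e. w is decreasing.
The nearest critical point in that direction is w = 2, where psi'' = 3360 > 0 (a local minimum). The iterate converges there.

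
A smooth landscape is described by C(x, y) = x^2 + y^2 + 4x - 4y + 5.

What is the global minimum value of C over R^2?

C(x,y) separates as P(x) + Q(y) + 5, so its minimum is min P + min Q + 5.
P'(x) = 2x + 4 vanishes at x ∈ {-2}; Q'(y) = 2y - 4 vanishes at y ∈ {2}.
Local minima of P (where P''>0): P(-2)=-4. Local minima of Q: Q(2)=-4.
So the global minimum of C is P(-2) + Q(2) + 5 = -4 − 4 + 5 = -3, attained at (-2, 2).

-3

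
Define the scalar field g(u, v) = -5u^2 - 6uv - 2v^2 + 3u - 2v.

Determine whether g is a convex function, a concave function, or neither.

concave

g is quadratic, so its Hessian is the constant matrix H = [[-10, -6], [-6, -4]].
det(H) = 4, tr(H) = -14.
det(H) > 0 and tr(H) < 0, so H is negative definite everywhere: concave.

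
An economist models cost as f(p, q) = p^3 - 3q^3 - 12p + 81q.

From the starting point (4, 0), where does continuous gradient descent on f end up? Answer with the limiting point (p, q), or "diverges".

f is separable, so gradient descent decouples: p follows -∂f/∂p, q follows -∂f/∂q.
∂f/∂p = 3(p - 2)(p + 2); at p=4 this is 36, so p decreases.
∂f/∂q = -9(q - 3)(q + 3); at q=0 this is 81, so q decreases.
p converges to its nearest critical value 2 (a local min of the p-part); q converges to -3. The iterate converges to (2, -3).

(2, -3)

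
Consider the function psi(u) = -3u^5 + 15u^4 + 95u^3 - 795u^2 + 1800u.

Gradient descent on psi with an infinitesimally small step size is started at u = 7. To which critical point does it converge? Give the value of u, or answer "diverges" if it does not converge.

psi'(u) = -15(u - 4)(u - 3)(u - 2)(u + 5), so psi'(7) = -10800.
Gradient descent moves in the -psi' direction, i.e. u is increasing.
There is no critical point above u=7, and psi' keeps the same sign, so the iterate runs off to +∞.

diverges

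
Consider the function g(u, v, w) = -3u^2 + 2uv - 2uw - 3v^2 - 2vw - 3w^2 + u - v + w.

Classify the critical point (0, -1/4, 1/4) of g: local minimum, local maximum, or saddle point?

local maximum

The Hessian is constant: H = [[-6, 2, -2], [2, -6, -2], [-2, -2, -6]].
Leading principal minors: Δ₁ = -6, Δ₂ = 32, Δ₃ = -128.
The minors alternate sign starting negative (−, +, −), so H is negative definite: a local maximum.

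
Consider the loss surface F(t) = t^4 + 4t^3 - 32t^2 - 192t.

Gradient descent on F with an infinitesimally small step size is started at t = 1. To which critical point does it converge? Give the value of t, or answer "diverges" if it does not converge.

4

F'(t) = 4(t - 4)(t + 3)(t + 4), so F'(1) = -240.
Gradient descent moves in the -F' direction, i.e. t is increasing.
The nearest critical point in that direction is t = 4, where F'' = 224 > 0 (a local minimum). The iterate converges there.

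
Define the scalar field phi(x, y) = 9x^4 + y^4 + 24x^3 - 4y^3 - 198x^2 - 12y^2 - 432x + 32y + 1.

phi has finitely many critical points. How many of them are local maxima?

1

phi separates as a function of x plus a function of y, so ∇phi=0 decouples.
∂phi/∂x = 36(x - 3)(x + 1)(x + 4) = 0 at x ∈ {-4, -1, 3}; ∂phi/∂y = 4(y - 4)(y - 1)(y + 2) = 0 at y ∈ {-2, 1, 4}.
The Hessian is diagonal: diag(phi_xx, phi_yy). Second derivatives: phi_xx(-4)=756, phi_xx(-1)=-432, phi_xx(3)=1008; phi_yy(-2)=72, phi_yy(1)=-36, phi_yy(4)=72.
Local maxima occur where both diagonal entries negative: (-1, 1). Count: 1.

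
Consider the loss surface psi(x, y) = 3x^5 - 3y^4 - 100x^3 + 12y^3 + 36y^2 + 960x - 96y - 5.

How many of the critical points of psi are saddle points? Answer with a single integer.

psi separates as a function of x plus a function of y, so ∇psi=0 decouples.
∂psi/∂x = 15(x - 4)(x - 2)(x + 2)(x + 4) = 0 at x ∈ {-4, -2, 2, 4}; ∂psi/∂y = -12(y - 4)(y - 1)(y + 2) = 0 at y ∈ {-2, 1, 4}.
The Hessian is diagonal: diag(psi_xx, psi_yy). Second derivatives: psi_xx(-4)=-1440, psi_xx(-2)=720, psi_xx(2)=-720, psi_xx(4)=1440; psi_yy(-2)=-216, psi_yy(1)=108, psi_yy(4)=-216.
Saddle points occur where the two diagonal entries have opposite signs: (-4, 1), (-2, -2), (-2, 4), (2, 1), (4, -2), (4, 4). Count: 6.

6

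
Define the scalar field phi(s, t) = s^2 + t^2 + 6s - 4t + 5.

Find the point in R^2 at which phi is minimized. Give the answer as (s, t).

(-3, 2)

phi(s,t) separates as P(s) + Q(t) + 5, so its minimum is min P + min Q + 5.
P'(s) = 2s + 6 vanishes at s ∈ {-3}; Q'(t) = 2(t - 2) vanishes at t ∈ {2}.
Local minima of P (where P''>0): P(-3)=-9. Local minima of Q: Q(2)=-4.
So the global minimum of phi is P(-3) + Q(2) + 5 = -9 − 4 + 5 = -8, attained at (-3, 2).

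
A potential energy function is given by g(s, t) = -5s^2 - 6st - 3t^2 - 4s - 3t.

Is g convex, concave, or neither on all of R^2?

concave

g is quadratic, so its Hessian is the constant matrix H = [[-10, -6], [-6, -6]].
det(H) = 24, tr(H) = -16.
det(H) > 0 and tr(H) < 0, so H is negative definite everywhere: concave.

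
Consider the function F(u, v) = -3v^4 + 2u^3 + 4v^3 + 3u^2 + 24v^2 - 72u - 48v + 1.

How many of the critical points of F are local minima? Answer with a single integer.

F separates as a function of u plus a function of v, so ∇F=0 decouples.
∂F/∂u = 6(u - 3)(u + 4) = 0 at u ∈ {-4, 3}; ∂F/∂v = -12(v - 2)(v - 1)(v + 2) = 0 at v ∈ {-2, 1, 2}.
The Hessian is diagonal: diag(F_uu, F_vv). Second derivatives: F_uu(-4)=-42, F_uu(3)=42; F_vv(-2)=-144, F_vv(1)=36, F_vv(2)=-48.
Local minima occur where both diagonal entries positive: (3, 1). Count: 1.

1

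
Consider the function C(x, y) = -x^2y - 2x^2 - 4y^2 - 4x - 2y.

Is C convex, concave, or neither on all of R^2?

neither

The term -x^2y is cubic, so the Hessian is not constant.
∂²C/∂x² = -2y - 4, which takes both signs as y varies (negative for sufficiently large y). A diagonal entry of the Hessian changing sign means the Hessian is neither positive- nor negative-semidefinite on all of R^2.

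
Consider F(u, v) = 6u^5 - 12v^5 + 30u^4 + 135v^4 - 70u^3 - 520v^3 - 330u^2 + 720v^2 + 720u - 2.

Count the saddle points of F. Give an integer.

F separates as a function of u plus a function of v, so ∇F=0 decouples.
∂F/∂u = 30(u - 2)(u - 1)(u + 3)(u + 4) = 0 at u ∈ {-4, -3, 1, 2}; ∂F/∂v = -60v(v - 4)(v - 3)(v - 2) = 0 at v ∈ {0, 2, 3, 4}.
The Hessian is diagonal: diag(F_uu, F_vv). Second derivatives: F_uu(-4)=-900, F_uu(-3)=600, F_uu(1)=-600, F_uu(2)=900; F_vv(0)=1440, F_vv(2)=-240, F_vv(3)=180, F_vv(4)=-480.
Saddle points occur where the two diagonal entries have opposite signs: (-4, 0), (-4, 3), (-3, 2), (-3, 4), (1, 0), (1, 3), (2, 2), (2, 4). Count: 8.

8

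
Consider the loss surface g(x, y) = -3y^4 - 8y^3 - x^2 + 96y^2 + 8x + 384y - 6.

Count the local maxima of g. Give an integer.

g separates as a function of x plus a function of y, so ∇g=0 decouples.
∂g/∂x = -2(x - 4) = 0 at x ∈ {4}; ∂g/∂y = -12(y - 4)(y + 2)(y + 4) = 0 at y ∈ {-4, -2, 4}.
The Hessian is diagonal: diag(g_xx, g_yy). Second derivatives: g_xx(4)=-2; g_yy(-4)=-192, g_yy(-2)=144, g_yy(4)=-576.
Local maxima occur where both diagonal entries negative: (4, -4), (4, 4). Count: 2.

2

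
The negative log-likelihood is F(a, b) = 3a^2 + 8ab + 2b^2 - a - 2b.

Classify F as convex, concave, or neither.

F is quadratic, so its Hessian is the constant matrix H = [[6, 8], [8, 4]].
det(H) = -40, tr(H) = 10.
det(H) < 0, so H is indefinite: neither convex nor concave.

neither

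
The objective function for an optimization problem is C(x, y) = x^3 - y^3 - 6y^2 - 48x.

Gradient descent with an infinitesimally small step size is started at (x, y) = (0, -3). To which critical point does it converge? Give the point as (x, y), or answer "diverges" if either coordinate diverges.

(4, -4)

C is separable, so gradient descent decouples: x follows -∂C/∂x, y follows -∂C/∂y.
∂C/∂x = 3(x - 4)(x + 4); at x=0 this is -48, so x increases.
∂C/∂y = -3y(y + 4); at y=-3 this is 9, so y decreases.
x converges to its nearest critical value 4 (a local min of the x-part); y converges to -4. The iterate converges to (4, -4).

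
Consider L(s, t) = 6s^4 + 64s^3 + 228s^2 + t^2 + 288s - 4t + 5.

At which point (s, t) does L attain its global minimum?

(-1, 2)

L(s,t) separates as P(s) + Q(t) + 5, so its minimum is min P + min Q + 5.
P'(s) = 24(s + 1)(s + 3)(s + 4) vanishes at s ∈ {-4, -3, -1}; Q'(t) = 2(t - 2) vanishes at t ∈ {2}.
Local minima of P (where P''>0): P(-4)=-64, P(-1)=-118. Local minima of Q: Q(2)=-4.
So the global minimum of L is P(-1) + Q(2) + 5 = -118 − 4 + 5 = -117, attained at (-1, 2).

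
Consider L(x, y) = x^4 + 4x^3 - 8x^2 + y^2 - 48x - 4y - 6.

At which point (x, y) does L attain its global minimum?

(2, 2)

L(x,y) separates as P(x) + Q(y) − 6, so its minimum is min P + min Q − 6.
P'(x) = 4(x - 2)(x + 2)(x + 3) vanishes at x ∈ {-3, -2, 2}; Q'(y) = 2y - 4 vanishes at y ∈ {2}.
Local minima of P (where P''>0): P(-3)=45, P(2)=-80. Local minima of Q: Q(2)=-4.
So the global minimum of L is P(2) + Q(2) − 6 = -80 − 4 − 6 = -90, attained at (2, 2).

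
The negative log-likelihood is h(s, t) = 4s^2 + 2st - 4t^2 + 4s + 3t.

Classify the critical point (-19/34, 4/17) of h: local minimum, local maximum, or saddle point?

The Hessian of h is constant: H = [[8, 2], [2, -8]].
det(H) = 8·(-8) − 2² = -68.
Since det(H) < 0, H is indefinite and the critical point is a saddle point.

saddle point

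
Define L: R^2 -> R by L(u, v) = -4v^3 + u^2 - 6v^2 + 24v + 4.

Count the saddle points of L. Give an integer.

1

L separates as a function of u plus a function of v, so ∇L=0 decouples.
∂L/∂u = 2u = 0 at u ∈ {0}; ∂L/∂v = -12(v - 1)(v + 2) = 0 at v ∈ {-2, 1}.
The Hessian is diagonal: diag(L_uu, L_vv). Second derivatives: L_uu(0)=2; L_vv(-2)=36, L_vv(1)=-36.
Saddle points occur where the two diagonal entries have opposite signs: (0, 1). Count: 1.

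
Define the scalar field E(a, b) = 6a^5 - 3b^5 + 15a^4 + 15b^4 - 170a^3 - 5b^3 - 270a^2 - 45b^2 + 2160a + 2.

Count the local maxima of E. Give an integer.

E separates as a function of a plus a function of b, so ∇E=0 decouples.
∂E/∂a = 30(a - 3)(a - 2)(a + 3)(a + 4) = 0 at a ∈ {-4, -3, 2, 3}; ∂E/∂b = -15b(b - 3)(b - 2)(b + 1) = 0 at b ∈ {-1, 0, 2, 3}.
The Hessian is diagonal: diag(E_aa, E_bb). Second derivatives: E_aa(-4)=-1260, E_aa(-3)=900, E_aa(2)=-900, E_aa(3)=1260; E_bb(-1)=180, E_bb(0)=-90, E_bb(2)=90, E_bb(3)=-180.
Local maxima occur where both diagonal entries negative: (-4, 0), (-4, 3), (2, 0), (2, 3). Count: 4.

4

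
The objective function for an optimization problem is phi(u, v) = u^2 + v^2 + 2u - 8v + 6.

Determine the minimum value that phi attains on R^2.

-11

phi(u,v) separates as P(u) + Q(v) + 6, so its minimum is min P + min Q + 6.
P'(u) = 2u + 2 vanishes at u ∈ {-1}; Q'(v) = 2v - 8 vanishes at v ∈ {4}.
Local minima of P (where P''>0): P(-1)=-1. Local minima of Q: Q(4)=-16.
So the global minimum of phi is P(-1) + Q(4) + 6 = -1 − 16 + 6 = -11, attained at (-1, 4).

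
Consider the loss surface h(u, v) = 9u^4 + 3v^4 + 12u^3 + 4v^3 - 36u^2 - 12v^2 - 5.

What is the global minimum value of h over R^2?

h(u,v) separates as P(u) + Q(v) − 5, so its minimum is min P + min Q − 5.
P'(u) = 36u(u - 1)(u + 2) vanishes at u ∈ {-2, 0, 1}; Q'(v) = 12v(v - 1)(v + 2) vanishes at v ∈ {-2, 0, 1}.
Local minima of P (where P''>0): P(-2)=-96, P(1)=-15. Local minima of Q: Q(-2)=-32, Q(1)=-5.
So the global minimum of h is P(-2) + Q(-2) − 5 = -96 − 32 − 5 = -133, attained at (-2, -2).

-133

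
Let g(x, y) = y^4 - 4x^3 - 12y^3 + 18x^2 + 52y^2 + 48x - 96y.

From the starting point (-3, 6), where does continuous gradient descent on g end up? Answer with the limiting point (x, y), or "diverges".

(-1, 4)

g is separable, so gradient descent decouples: x follows -∂g/∂x, y follows -∂g/∂y.
∂g/∂x = -12(x - 4)(x + 1); at x=-3 this is -168, so x increases.
∂g/∂y = 4(y - 4)(y - 3)(y - 2); at y=6 this is 96, so y decreases.
x converges to its nearest critical value -1 (a local min of the x-part); y converges to 4. The iterate converges to (-1, 4).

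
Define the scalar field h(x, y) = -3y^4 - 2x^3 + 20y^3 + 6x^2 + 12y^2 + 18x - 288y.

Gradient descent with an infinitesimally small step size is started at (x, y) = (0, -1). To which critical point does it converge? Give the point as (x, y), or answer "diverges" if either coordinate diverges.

h is separable, so gradient descent decouples: x follows -∂h/∂x, y follows -∂h/∂y.
∂h/∂x = -6(x - 3)(x + 1); at x=0 this is 18, so x decreases.
∂h/∂y = -12(y - 4)(y - 3)(y + 2); at y=-1 this is -240, so y increases.
x converges to its nearest critical value -1 (a local min of the x-part); y converges to 3. The iterate converges to (-1, 3).

(-1, 3)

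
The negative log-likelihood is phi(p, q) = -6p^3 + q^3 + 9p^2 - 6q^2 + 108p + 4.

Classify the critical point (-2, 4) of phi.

local minimum

The mixed partial ∂²phi/∂p∂q is 0, so the Hessian at any point is diag(phi_pp, phi_qq) = diag(18(-2p + 1), 6(q - 2)).
At (-2, 4): H = diag(90, 12).
Both eigenvalues are positive, so H is positive definite: a local minimum.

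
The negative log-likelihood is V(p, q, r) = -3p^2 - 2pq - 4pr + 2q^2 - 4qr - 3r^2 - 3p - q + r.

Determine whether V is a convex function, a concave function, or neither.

neither

V is quadratic, so its Hessian is the constant matrix H = [[-6, -2, -4], [-2, 4, -4], [-4, -4, -6]].
Leading principal minors: -6, -28, 136.
Neither pattern holds ⇒ H is indefinite ⇒ neither convex nor concave.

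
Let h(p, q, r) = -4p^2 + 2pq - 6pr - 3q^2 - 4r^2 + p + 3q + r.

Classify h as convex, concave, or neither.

concave

h is quadratic, so its Hessian is the constant matrix H = [[-8, 2, -6], [2, -6, 0], [-6, 0, -8]].
Leading principal minors: -8, 44, -136.
Signs alternate −, +, − ⇒ H ≺ 0 ⇒ concave.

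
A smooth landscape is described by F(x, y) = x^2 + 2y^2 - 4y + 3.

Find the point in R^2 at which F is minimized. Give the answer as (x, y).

F(x,y) separates as P(x) + Q(y) + 3, so its minimum is min P + min Q + 3.
P'(x) = 2x vanishes at x ∈ {0}; Q'(y) = 4y - 4 vanishes at y ∈ {1}.
Local minima of P (where P''>0): P(0)=0. Local minima of Q: Q(1)=-2.
So the global minimum of F is P(0) + Q(1) + 3 = 0 − 2 + 3 = 1, attained at (0, 1).

(0, 1)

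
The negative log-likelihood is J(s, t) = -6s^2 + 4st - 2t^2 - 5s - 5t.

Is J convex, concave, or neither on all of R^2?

J is quadratic, so its Hessian is the constant matrix H = [[-12, 4], [4, -4]].
det(H) = 32, tr(H) = -16.
det(H) > 0 and tr(H) < 0, so H is negative definite everywhere: concave.

concave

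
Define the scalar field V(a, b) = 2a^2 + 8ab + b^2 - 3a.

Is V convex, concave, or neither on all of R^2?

neither

V is quadratic, so its Hessian is the constant matrix H = [[4, 8], [8, 2]].
det(H) = -56, tr(H) = 6.
det(H) < 0, so H is indefinite: neither convex nor concave.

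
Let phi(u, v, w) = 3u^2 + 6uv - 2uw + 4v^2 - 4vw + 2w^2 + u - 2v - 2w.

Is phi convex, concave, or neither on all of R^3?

phi is quadratic, so its Hessian is the constant matrix H = [[6, 6, -2], [6, 8, -4], [-2, -4, 4]].
Leading principal minors: 6, 12, 16.
All positive ⇒ H ≻ 0 ⇒ convex.

convex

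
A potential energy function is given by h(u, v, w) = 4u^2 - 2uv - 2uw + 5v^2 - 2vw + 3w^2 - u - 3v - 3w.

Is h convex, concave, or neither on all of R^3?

convex

h is quadratic, so its Hessian is the constant matrix H = [[8, -2, -2], [-2, 10, -2], [-2, -2, 6]].
Leading principal minors: 8, 76, 368.
All positive ⇒ H ≻ 0 ⇒ convex.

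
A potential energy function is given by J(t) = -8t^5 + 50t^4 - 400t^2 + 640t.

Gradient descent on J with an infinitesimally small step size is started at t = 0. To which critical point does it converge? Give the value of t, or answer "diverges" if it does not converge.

-2

J'(t) = -40(t - 4)(t - 2)(t - 1)(t + 2), so J'(0) = 640.
Gradient descent moves in the -J' direction, i.e. t is decreasing.
The nearest critical point in that direction is t = -2, where J'' = 2880 > 0 (a local minimum). The iterate converges there.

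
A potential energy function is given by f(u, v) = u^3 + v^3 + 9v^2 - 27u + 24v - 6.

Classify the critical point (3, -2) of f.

The mixed partial ∂²f/∂u∂v is 0, so the Hessian at any point is diag(f_uu, f_vv) = diag(6u, 6(v + 3)).
At (3, -2): H = diag(18, 6).
Both eigenvalues are positive, so H is positive definite: a local minimum.

local minimum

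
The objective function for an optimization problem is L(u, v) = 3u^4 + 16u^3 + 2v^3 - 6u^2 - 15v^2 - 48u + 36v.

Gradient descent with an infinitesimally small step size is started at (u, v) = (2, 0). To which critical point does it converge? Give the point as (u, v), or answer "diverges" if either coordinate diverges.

L is separable, so gradient descent decouples: u follows -∂L/∂u, v follows -∂L/∂v.
∂L/∂u = 12(u - 1)(u + 1)(u + 4); at u=2 this is 216, so u decreases.
∂L/∂v = 6(v - 3)(v - 2); at v=0 this is 36, so v decreases.
The v-coordinate has no critical point in that direction and runs off to infinity.

diverges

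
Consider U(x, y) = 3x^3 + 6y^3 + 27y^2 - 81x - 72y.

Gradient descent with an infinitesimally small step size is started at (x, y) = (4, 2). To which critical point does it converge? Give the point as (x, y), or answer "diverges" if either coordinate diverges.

U is separable, so gradient descent decouples: x follows -∂U/∂x, y follows -∂U/∂y.
∂U/∂x = 9(x - 3)(x + 3); at x=4 this is 63, so x decreases.
∂U/∂y = 18(y - 1)(y + 4); at y=2 this is 108, so y decreases.
x converges to its nearest critical value 3 (a local min of the x-part); y converges to 1. The iterate converges to (3, 1).

(3, 1)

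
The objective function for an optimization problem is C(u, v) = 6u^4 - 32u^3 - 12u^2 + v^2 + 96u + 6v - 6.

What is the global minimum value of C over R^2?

C(u,v) separates as P(u) + Q(v) − 6, so its minimum is min P + min Q − 6.
P'(u) = 24(u - 4)(u - 1)(u + 1) vanishes at u ∈ {-1, 1, 4}; Q'(v) = 2v + 6 vanishes at v ∈ {-3}.
Local minima of P (where P''>0): P(-1)=-70, P(4)=-320. Local minima of Q: Q(-3)=-9.
So the global minimum of C is P(4) + Q(-3) − 6 = -320 − 9 − 6 = -335, attained at (4, -3).

-335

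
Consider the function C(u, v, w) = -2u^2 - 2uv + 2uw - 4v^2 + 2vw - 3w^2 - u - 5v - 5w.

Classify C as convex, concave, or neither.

concave

C is quadratic, so its Hessian is the constant matrix H = [[-4, -2, 2], [-2, -8, 2], [2, 2, -6]].
Leading principal minors: -4, 28, -136.
Signs alternate −, +, − ⇒ H ≺ 0 ⇒ concave.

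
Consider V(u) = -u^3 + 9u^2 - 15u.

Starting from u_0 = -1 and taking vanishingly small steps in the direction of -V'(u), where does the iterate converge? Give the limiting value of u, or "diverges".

1

V'(u) = -3(u - 5)(u - 1), so V'(-1) = -36.
Gradient descent moves in the -V' direction, i.e. u is increasing.
The nearest critical point in that direction is u = 1, where V'' = 12 > 0 (a local minimum). The iterate converges there.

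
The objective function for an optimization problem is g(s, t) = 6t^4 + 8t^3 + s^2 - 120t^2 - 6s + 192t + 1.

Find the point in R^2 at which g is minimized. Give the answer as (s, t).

g(s,t) separates as P(s) + Q(t) + 1, so its minimum is min P + min Q + 1.
P'(s) = 2s - 6 vanishes at s ∈ {3}; Q'(t) = 24(t - 2)(t - 1)(t + 4) vanishes at t ∈ {-4, 1, 2}.
Local minima of P (where P''>0): P(3)=-9. Local minima of Q: Q(-4)=-1664, Q(2)=64.
So the global minimum of g is P(3) + Q(-4) + 1 = -9 − 1664 + 1 = -1672, attained at (3, -4).

(3, -4)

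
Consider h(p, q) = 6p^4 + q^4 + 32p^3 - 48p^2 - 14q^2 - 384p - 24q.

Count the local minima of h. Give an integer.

4

h separates as a function of p plus a function of q, so ∇h=0 decouples.
∂h/∂p = 24(p - 2)(p + 2)(p + 4) = 0 at p ∈ {-4, -2, 2}; ∂h/∂q = 4(q - 3)(q + 1)(q + 2) = 0 at q ∈ {-2, -1, 3}.
The Hessian is diagonal: diag(h_pp, h_qq). Second derivatives: h_pp(-4)=288, h_pp(-2)=-192, h_pp(2)=576; h_qq(-2)=20, h_qq(-1)=-16, h_qq(3)=80.
Local minima occur where both diagonal entries positive: (-4, -2), (-4, 3), (2, -2), (2, 3). Count: 4.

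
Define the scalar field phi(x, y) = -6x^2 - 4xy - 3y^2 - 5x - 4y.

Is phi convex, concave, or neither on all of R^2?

concave

phi is quadratic, so its Hessian is the constant matrix H = [[-12, -4], [-4, -6]].
det(H) = 56, tr(H) = -18.
det(H) > 0 and tr(H) < 0, so H is negative definite everywhere: concave.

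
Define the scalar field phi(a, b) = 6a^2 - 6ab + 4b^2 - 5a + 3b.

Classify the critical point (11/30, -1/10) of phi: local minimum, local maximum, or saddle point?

local minimum

The Hessian of phi is constant: H = [[12, -6], [-6, 8]].
det(H) = 12·8 − (-6)² = 60.
det(H) > 0 and tr(H) = 20 > 0, so H is positive definite and the point is a local minimum.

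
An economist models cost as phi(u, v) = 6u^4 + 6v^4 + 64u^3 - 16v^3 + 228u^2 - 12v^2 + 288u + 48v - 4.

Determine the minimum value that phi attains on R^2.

-160

phi(u,v) separates as P(u) + Q(v) − 4, so its minimum is min P + min Q − 4.
P'(u) = 24(u + 1)(u + 3)(u + 4) vanishes at u ∈ {-4, -3, -1}; Q'(v) = 24(v - 2)(v - 1)(v + 1) vanishes at v ∈ {-1, 1, 2}.
Local minima of P (where P''>0): P(-4)=-64, P(-1)=-118. Local minima of Q: Q(-1)=-38, Q(2)=16.
So the global minimum of phi is P(-1) + Q(-1) − 4 = -118 − 38 − 4 = -160, attained at (-1, -1).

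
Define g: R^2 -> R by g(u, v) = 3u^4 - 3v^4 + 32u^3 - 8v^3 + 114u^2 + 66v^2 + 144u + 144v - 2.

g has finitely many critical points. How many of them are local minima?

g separates as a function of u plus a function of v, so ∇g=0 decouples.
∂g/∂u = 12(u + 1)(u + 3)(u + 4) = 0 at u ∈ {-4, -3, -1}; ∂g/∂v = -12(v - 3)(v + 1)(v + 4) = 0 at v ∈ {-4, -1, 3}.
The Hessian is diagonal: diag(g_uu, g_vv). Second derivatives: g_uu(-4)=36, g_uu(-3)=-24, g_uu(-1)=72; g_vv(-4)=-252, g_vv(-1)=144, g_vv(3)=-336.
Local minima occur where both diagonal entries positive: (-4, -1), (-1, -1). Count: 2.

2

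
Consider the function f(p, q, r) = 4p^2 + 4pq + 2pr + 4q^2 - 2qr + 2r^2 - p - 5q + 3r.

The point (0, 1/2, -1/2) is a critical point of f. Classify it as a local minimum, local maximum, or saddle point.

The Hessian is constant: H = [[8, 4, 2], [4, 8, -2], [2, -2, 4]].
Leading principal minors: Δ₁ = 8, Δ₂ = 48, Δ₃ = 96.
All leading minors are positive, so H is positive definite: a local minimum.

local minimum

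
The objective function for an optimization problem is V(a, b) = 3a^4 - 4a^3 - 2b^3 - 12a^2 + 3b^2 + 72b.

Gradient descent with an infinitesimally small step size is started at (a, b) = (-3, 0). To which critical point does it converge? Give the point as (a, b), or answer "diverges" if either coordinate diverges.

(-1, -3)

V is separable, so gradient descent decouples: a follows -∂V/∂a, b follows -∂V/∂b.
∂V/∂a = 12a(a - 2)(a + 1); at a=-3 this is -360, so a increases.
∂V/∂b = -6(b - 4)(b + 3); at b=0 this is 72, so b decreases.
a converges to its nearest critical value -1 (a local min of the a-part); b converges to -3. The iterate converges to (-1, -3).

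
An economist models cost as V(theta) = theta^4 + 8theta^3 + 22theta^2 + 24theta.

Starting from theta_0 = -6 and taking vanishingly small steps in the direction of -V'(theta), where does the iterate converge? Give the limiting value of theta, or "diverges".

-3

V'(theta) = 4(theta + 1)(theta + 2)(theta + 3), so V'(-6) = -240.
Gradient descent moves in the -V' direction, i.e. theta is increasing.
The nearest critical point in that direction is theta = -3, where V'' = 8 > 0 (a local minimum). The iterate converges there.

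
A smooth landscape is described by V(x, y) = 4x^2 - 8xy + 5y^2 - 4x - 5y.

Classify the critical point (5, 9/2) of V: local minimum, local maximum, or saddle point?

The Hessian of V is constant: H = [[8, -8], [-8, 10]].
det(H) = 8·10 − (-8)² = 16.
det(H) > 0 and tr(H) = 18 > 0, so H is positive definite and the point is a local minimum.

local minimum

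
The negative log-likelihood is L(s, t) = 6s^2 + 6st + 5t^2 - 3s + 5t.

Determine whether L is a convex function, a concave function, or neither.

convex

L is quadratic, so its Hessian is the constant matrix H = [[12, 6], [6, 10]].
det(H) = 84, tr(H) = 22.
det(H) > 0 and tr(H) > 0, so H is positive definite everywhere: convex.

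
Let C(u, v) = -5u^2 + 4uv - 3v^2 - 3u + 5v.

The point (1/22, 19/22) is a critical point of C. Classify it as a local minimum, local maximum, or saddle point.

The Hessian of C is constant: H = [[-10, 4], [4, -6]].
det(H) = (-10)·(-6) − 4² = 44.
det(H) > 0 and tr(H) = -16 < 0, so H is negative definite and the point is a local maximum.

local maximum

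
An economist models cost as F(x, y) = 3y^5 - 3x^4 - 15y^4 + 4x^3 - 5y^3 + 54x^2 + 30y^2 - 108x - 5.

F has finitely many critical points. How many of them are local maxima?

F separates as a function of x plus a function of y, so ∇F=0 decouples.
∂F/∂x = -12(x - 3)(x - 1)(x + 3) = 0 at x ∈ {-3, 1, 3}; ∂F/∂y = 15y(y - 4)(y - 1)(y + 1) = 0 at y ∈ {-1, 0, 1, 4}.
The Hessian is diagonal: diag(F_xx, F_yy). Second derivatives: F_xx(-3)=-288, F_xx(1)=96, F_xx(3)=-144; F_yy(-1)=-150, F_yy(0)=60, F_yy(1)=-90, F_yy(4)=900.
Local maxima occur where both diagonal entries negative: (-3, -1), (-3, 1), (3, -1), (3, 1). Count: 4.

4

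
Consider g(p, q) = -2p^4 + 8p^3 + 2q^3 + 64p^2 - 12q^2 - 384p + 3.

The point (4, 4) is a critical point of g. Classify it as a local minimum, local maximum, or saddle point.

saddle point

The mixed partial ∂²g/∂p∂q is 0, so the Hessian at any point is diag(g_pp, g_qq) = diag(8(-3p^2 + 6p + 16), 12(q - 2)).
At (4, 4): H = diag(-64, 24).
The eigenvalues have opposite signs, so H is indefinite: a saddle point.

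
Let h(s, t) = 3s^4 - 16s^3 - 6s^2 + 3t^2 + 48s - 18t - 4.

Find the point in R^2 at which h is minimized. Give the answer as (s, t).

h(s,t) separates as P(s) + Q(t) − 4, so its minimum is min P + min Q − 4.
P'(s) = 12(s - 4)(s - 1)(s + 1) vanishes at s ∈ {-1, 1, 4}; Q'(t) = 6(t - 3) vanishes at t ∈ {3}.
Local minima of P (where P''>0): P(-1)=-35, P(4)=-160. Local minima of Q: Q(3)=-27.
So the global minimum of h is P(4) + Q(3) − 4 = -160 − 27 − 4 = -191, attained at (4, 3).

(4, 3)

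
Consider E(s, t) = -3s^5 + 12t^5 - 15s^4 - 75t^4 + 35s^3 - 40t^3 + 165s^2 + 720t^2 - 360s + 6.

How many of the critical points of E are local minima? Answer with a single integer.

E separates as a function of s plus a function of t, so ∇E=0 decouples.
∂E/∂s = -15(s - 2)(s - 1)(s + 3)(s + 4) = 0 at s ∈ {-4, -3, 1, 2}; ∂E/∂t = 60t(t - 4)(t - 3)(t + 2) = 0 at t ∈ {-2, 0, 3, 4}.
The Hessian is diagonal: diag(E_ss, E_tt). Second derivatives: E_ss(-4)=450, E_ss(-3)=-300, E_ss(1)=300, E_ss(2)=-450; E_tt(-2)=-3600, E_tt(0)=1440, E_tt(3)=-900, E_tt(4)=1440.
Local minima occur where both diagonal entries positive: (-4, 0), (-4, 4), (1, 0), (1, 4). Count: 4.

4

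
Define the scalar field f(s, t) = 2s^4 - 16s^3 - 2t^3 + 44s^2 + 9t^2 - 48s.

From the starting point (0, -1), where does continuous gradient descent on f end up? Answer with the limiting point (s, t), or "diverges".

f is separable, so gradient descent decouples: s follows -∂f/∂s, t follows -∂f/∂t.
∂f/∂s = 8(s - 3)(s - 2)(s - 1); at s=0 this is -48, so s increases.
∂f/∂t = -6t(t - 3); at t=-1 this is -24, so t increases.
s converges to its nearest critical value 1 (a local min of the s-part); t converges to 0. The iterate converges to (1, 0).

(1, 0)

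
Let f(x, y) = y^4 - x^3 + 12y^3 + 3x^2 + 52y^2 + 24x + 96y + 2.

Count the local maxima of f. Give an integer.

f separates as a function of x plus a function of y, so ∇f=0 decouples.
∂f/∂x = -3(x - 4)(x + 2) = 0 at x ∈ {-2, 4}; ∂f/∂y = 4(y + 2)(y + 3)(y + 4) = 0 at y ∈ {-4, -3, -2}.
The Hessian is diagonal: diag(f_xx, f_yy). Second derivatives: f_xx(-2)=18, f_xx(4)=-18; f_yy(-4)=8, f_yy(-3)=-4, f_yy(-2)=8.
Local maxima occur where both diagonal entries negative: (4, -3). Count: 1.

1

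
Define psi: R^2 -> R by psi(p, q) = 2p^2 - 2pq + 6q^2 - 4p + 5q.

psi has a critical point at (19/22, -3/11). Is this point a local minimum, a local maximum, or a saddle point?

The Hessian of psi is constant: H = [[4, -2], [-2, 12]].
det(H) = 4·12 − (-2)² = 44.
det(H) > 0 and tr(H) = 16 > 0, so H is positive definite and the point is a local minimum.

local minimum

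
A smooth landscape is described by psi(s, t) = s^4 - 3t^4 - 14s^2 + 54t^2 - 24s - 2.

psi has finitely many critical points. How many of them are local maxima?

psi separates as a function of s plus a function of t, so ∇psi=0 decouples.
∂psi/∂s = 4(s - 3)(s + 1)(s + 2) = 0 at s ∈ {-2, -1, 3}; ∂psi/∂t = -12t(t - 3)(t + 3) = 0 at t ∈ {-3, 0, 3}.
The Hessian is diagonal: diag(psi_ss, psi_tt). Second derivatives: psi_ss(-2)=20, psi_ss(-1)=-16, psi_ss(3)=80; psi_tt(-3)=-216, psi_tt(0)=108, psi_tt(3)=-216.
Local maxima occur where both diagonal entries negative: (-1, -3), (-1, 3). Count: 2.

2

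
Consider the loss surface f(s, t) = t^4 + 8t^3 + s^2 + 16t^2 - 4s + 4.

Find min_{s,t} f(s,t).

f(s,t) separates as P(s) + Q(t) + 4, so its minimum is min P + min Q + 4.
P'(s) = 2s - 4 vanishes at s ∈ {2}; Q'(t) = 4t(t + 2)(t + 4) vanishes at t ∈ {-4, -2, 0}.
Local minima of P (where P''>0): P(2)=-4. Local minima of Q: Q(-4)=0, Q(0)=0.
So the global minimum of f is P(2) + Q(-4) + 4 = -4 + 0 + 4 = 0, attained at (2, -4).

0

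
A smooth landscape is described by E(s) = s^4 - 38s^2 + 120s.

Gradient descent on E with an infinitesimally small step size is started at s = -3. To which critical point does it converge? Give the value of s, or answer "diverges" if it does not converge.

E'(s) = 4(s - 3)(s - 2)(s + 5), so E'(-3) = 240.
Gradient descent moves in the -E' direction, i.e. s is decreasing.
The nearest critical point in that direction is s = -5, where E'' = 224 > 0 (a local minimum). The iterate converges there.

-5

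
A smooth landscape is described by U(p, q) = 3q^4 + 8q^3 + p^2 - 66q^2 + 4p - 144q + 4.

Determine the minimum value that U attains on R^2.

-567

U(p,q) separates as A(p) + B(q) + 4, so its minimum is min A + min B + 4.
A'(p) = 2p + 4 vanishes at p ∈ {-2}; B'(q) = 12(q - 3)(q + 1)(q + 4) vanishes at q ∈ {-4, -1, 3}.
Local minima of A (where A''>0): A(-2)=-4. Local minima of B: B(-4)=-224, B(3)=-567.
So the global minimum of U is A(-2) + B(3) + 4 = -4 − 567 + 4 = -567, attained at (-2, 3).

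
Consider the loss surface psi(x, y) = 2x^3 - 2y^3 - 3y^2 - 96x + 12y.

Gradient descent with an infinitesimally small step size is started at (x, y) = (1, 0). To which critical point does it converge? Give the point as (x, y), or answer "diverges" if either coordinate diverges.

psi is separable, so gradient descent decouples: x follows -∂psi/∂x, y follows -∂psi/∂y.
∂psi/∂x = 6(x - 4)(x + 4); at x=1 this is -90, so x increases.
∂psi/∂y = -6(y - 1)(y + 2); at y=0 this is 12, so y decreases.
x converges to its nearest critical value 4 (a local min of the x-part); y converges to -2. The iterate converges to (4, -2).

(4, -2)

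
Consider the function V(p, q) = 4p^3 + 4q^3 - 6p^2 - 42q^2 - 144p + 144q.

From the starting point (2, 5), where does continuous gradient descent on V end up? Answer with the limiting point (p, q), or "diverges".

V is separable, so gradient descent decouples: p follows -∂V/∂p, q follows -∂V/∂q.
∂V/∂p = 12(p - 4)(p + 3); at p=2 this is -120, so p increases.
∂V/∂q = 12(q - 4)(q - 3); at q=5 this is 24, so q decreases.
p converges to its nearest critical value 4 (a local min of the p-part); q converges to 4. The iterate converges to (4, 4).

(4, 4)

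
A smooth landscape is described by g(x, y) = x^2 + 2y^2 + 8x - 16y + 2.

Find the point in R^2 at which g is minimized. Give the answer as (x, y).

g(x,y) separates as P(x) + Q(y) + 2, so its minimum is min P + min Q + 2.
P'(x) = 2x + 8 vanishes at x ∈ {-4}; Q'(y) = 4y - 16 vanishes at y ∈ {4}.
Local minima of P (where P''>0): P(-4)=-16. Local minima of Q: Q(4)=-32.
So the global minimum of g is P(-4) + Q(4) + 2 = -16 − 32 + 2 = -46, attained at (-4, 4).

(-4, 4)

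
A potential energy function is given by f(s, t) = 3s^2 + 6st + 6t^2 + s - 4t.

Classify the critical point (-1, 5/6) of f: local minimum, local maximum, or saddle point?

The Hessian of f is constant: H = [[6, 6], [6, 12]].
det(H) = 6·12 − 6² = 36.
det(H) > 0 and tr(H) = 18 > 0, so H is positive definite and the point is a local minimum.

local minimum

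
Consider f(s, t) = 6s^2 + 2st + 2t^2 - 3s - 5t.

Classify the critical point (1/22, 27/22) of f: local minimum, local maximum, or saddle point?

The Hessian of f is constant: H = [[12, 2], [2, 4]].
det(H) = 12·4 − 2² = 44.
det(H) > 0 and tr(H) = 16 > 0, so H is positive definite and the point is a local minimum.

local minimum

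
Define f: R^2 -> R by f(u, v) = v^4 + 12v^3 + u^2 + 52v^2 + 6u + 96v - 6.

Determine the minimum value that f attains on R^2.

f(u,v) separates as P(u) + Q(v) − 6, so its minimum is min P + min Q − 6.
P'(u) = 2u + 6 vanishes at u ∈ {-3}; Q'(v) = 4(v + 2)(v + 3)(v + 4) vanishes at v ∈ {-4, -3, -2}.
Local minima of P (where P''>0): P(-3)=-9. Local minima of Q: Q(-4)=-64, Q(-2)=-64.
So the global minimum of f is P(-3) + Q(-4) − 6 = -9 − 64 − 6 = -79, attained at (-3, -4).

-79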